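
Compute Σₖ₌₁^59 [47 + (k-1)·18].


aₙ = 47 + (59-1)×18 = 1091
Sₙ = n(a₁+aₙ)/2 = 59×(47+1091)/2
= 59×1138/2 = 33571

S_59 = 33571


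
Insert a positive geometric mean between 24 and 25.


GM = √(24×25) = √600 = 24.4949

GM = 24.4949


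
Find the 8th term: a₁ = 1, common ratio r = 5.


aₙ = a₁·r^(n-1)
= 1×5^7
= 1×78125
= 78125

a_8 = 78125


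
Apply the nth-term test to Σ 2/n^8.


lim(n→∞) 2/n^8 = 0
lim aₙ = 0 → nth-term test is INCONCLUSIVE
(Need other tests; this is actually a convergent p-series with p=8 > 1)

Inconclusive (lim aₙ = 0; need another test)


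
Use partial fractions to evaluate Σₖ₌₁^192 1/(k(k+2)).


1/(k(k+2)) = (1/2)·(1/k - 1/(k+2)) (partial fractions)
Telescoping: Σ = (1/2)·(1 + 1/2 - 1/193 - 1/194) = 13944/18721

Sum = 13944/18721


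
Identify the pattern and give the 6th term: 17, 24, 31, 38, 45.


Pattern: arithmetic (d=7)
Terms: 17, 24, 31, 38, 45
Next term = 52

Next term = 52


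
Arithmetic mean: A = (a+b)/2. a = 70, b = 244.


AM = (70 + 244)/2 = 314/2 = 157

AM = 157


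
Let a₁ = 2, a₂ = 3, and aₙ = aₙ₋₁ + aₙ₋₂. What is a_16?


Computing iteratively: 2, 3, 5, 8, 13, 21, 34, 55, 89, 144, 233, 377, ...
a_16 = 2584

a_16 = 2584


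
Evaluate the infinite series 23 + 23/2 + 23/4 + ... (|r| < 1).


S∞ = a₁/(1-r) = 23/(1 - 1/2)
= 23/(1/2)
= 46

S∞ = 46


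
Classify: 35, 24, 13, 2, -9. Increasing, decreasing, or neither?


Differences: -11, -11, -11, -11
All differences < 0 → strictly DECREASING

Monotonically decreasing


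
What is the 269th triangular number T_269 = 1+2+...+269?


n(n+1)/2 = 269×270/2 = 72630/2 = 36315

Σk = 36315


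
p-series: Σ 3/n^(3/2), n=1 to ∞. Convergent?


p-series test: Σ c/n^p converges if p > 1, diverges if p ≤ 1 (constant c > 0 doesn't affect convergence).
p = 3/2
3/2 > 1 → CONVERGES

Converges (p = 3/2 > 1)


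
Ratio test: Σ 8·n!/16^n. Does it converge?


aₙ = 8·n!/16^n
a_{n+1}/aₙ = (n+1)!/16^(n+1) × 16^n/n!  (constant 8 cancels)
= (n+1)/16
L = lim(n→∞) (n+1)/16 = ∞
L > 1 → series DIVERGES

Diverges (ratio test: L = ∞ > 1)


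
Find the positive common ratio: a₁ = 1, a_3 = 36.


r^(n-1) = aₙ/a₁
r^2 = 36/1 = 36
r = 36^(1/2)
= ±6; taking r > 0 gives r = 6

r = 6


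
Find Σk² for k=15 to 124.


Σₖ₌15^124 k² = Σₖ₌₁^124 k² − Σₖ₌₁^14 k²
= 124·125·249/6 − 14·15·29/6
= 643250 − 1015 = 642235

Σk² = 642235


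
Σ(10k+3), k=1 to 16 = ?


Σ(10k+3) = 10·Σk + 3·n
= 10·136 + 3·16
= 1360 + 48 = 1408

Σ = 1408


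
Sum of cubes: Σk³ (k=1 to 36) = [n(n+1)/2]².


n(n+1)/2 = 36×37/2 = 666
Σk³ = 666² = 443556

Σk³ = 443556


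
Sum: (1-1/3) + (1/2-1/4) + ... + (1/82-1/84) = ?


Telescoping with gap 2: two head and two tail terms survive.
= (1 + 1/2) - (1/83 + 1/84)
= 3/2 - 1/83 - 1/84 = 10291/6972

Sum = 10291/6972


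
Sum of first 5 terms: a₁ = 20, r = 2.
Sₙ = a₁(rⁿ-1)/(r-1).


Sₙ = 20×(2^5 - 1)/(2 - 1)
= 20×(32 - 1)/1
= 20×31/1
= 620

S_5 = 620


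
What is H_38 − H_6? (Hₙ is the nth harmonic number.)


Σₖ₌7^38 1/k = 1/7 + 1/8 + 1/9 + ... + 1/38
= 863564417673793/485721041551200
≈ 1.7779

Sum = 863564417673793/485721041551200 ≈ 1.7779


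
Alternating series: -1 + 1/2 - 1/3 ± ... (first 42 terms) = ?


S = -1 + 1/2 - 1/3 + 1/4 - 1/5 + 1/6 - 1/7 + 1/8 ± ...
= -0.6814
(Full series converges to -ln(2) ≈ -0.6931)

S_42 = -0.6814


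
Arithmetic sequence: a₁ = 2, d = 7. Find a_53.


aₙ = a₁ + (n-1)d
= 2 + (53-1)×7
= 2 + 364
= 366

a_53 = 366


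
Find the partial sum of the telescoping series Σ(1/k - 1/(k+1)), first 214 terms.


Telescoping: adjacent terms cancel.
= 1/1 - 1/215
= 1 - 1/215 = 214/215

Sum = 214/215


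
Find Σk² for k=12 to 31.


Σₖ₌12^31 k² = Σₖ₌₁^31 k² − Σₖ₌₁^11 k²
= 31·32·63/6 − 11·12·23/6
= 10416 − 506 = 9910

Σk² = 9910


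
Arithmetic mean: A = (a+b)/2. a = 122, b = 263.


AM = (122 + 263)/2 = 385/2 = 192.5

AM = 192.5


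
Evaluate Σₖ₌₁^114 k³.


n(n+1)/2 = 114×115/2 = 6555
Σk³ = 6555² = 42968025

Σk³ = 42968025


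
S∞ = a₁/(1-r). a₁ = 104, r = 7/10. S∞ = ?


S∞ = a₁/(1-r) = 104/(1 - 7/10)
= 104/(3/10)
= 1040/3

S∞ = 1040/3


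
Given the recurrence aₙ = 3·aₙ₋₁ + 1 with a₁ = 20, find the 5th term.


Computing step by step:
a_1 = 20
a_2 = 61
a_3 = 184
a_4 = 553
a_5 = 1660


a_5 = 1660


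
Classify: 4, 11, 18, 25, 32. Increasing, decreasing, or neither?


Differences: 7, 7, 7, 7
All differences > 0 → strictly INCREASING

Monotonically increasing


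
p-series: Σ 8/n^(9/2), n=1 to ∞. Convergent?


p-series test: Σ c/n^p converges if p > 1, diverges if p ≤ 1 (constant c > 0 doesn't affect convergence).
p = 9/2
9/2 > 1 → CONVERGES

Converges (p = 9/2 > 1)


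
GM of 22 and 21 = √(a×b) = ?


GM = √(22×21) = √462 = 21.4942

GM = 21.4942


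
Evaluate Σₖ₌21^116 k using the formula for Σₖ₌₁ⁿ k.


Σₖ₌21^116 k = Σₖ₌₁^116 k − Σₖ₌₁^20 k
= 116·117/2 − 20·21/2
= 6786 − 210 = 6576

Σk = 6576


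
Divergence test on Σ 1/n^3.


lim(n→∞) 1/n^3 = 0
lim aₙ = 0 → nth-term test is INCONCLUSIVE
(Need other tests; this is actually a convergent p-series with p=3 > 1)

Inconclusive (lim aₙ = 0; need another test)


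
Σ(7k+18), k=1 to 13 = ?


Σ(7k+18) = 7·Σk + 18·n
= 7·91 + 18·13
= 637 + 234 = 871

Σ = 871


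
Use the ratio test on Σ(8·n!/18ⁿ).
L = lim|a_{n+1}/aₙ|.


aₙ = 8·n!/18^n
a_{n+1}/aₙ = (n+1)!/18^(n+1) × 18^n/n!  (constant 8 cancels)
= (n+1)/18
L = lim(n→∞) (n+1)/18 = ∞
L > 1 → series DIVERGES

Diverges (ratio test: L = ∞ > 1)


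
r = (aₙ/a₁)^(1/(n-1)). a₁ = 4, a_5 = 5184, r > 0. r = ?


r^(n-1) = aₙ/a₁
r^4 = 5184/4 = 1296
r = 1296^(1/4)
= ±6; taking r > 0 gives r = 6

r = 6


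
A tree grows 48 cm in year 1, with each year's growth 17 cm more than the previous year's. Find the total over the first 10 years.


aₙ = 48 + (10-1)×17 = 201
Sₙ = n(a₁+aₙ)/2 = 10×(48+201)/2
= 10×249/2 = 1245

S_10 = 1245


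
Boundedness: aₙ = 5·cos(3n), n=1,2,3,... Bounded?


For all n, -1 ≤ cos(3n) ≤ 1, so -5 ≤ 5·cos(3n) ≤ 5
Lower bound: -5, Upper bound: 5
The sequence IS bounded

Bounded (-5 ≤ aₙ ≤ 5)


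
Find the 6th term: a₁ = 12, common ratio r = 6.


aₙ = a₁·r^(n-1)
= 12×6^5
= 12×7776
= 93312

a_6 = 93312


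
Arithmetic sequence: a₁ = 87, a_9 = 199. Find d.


d = (aₙ - a₁)/(n-1)
= (199 - 87)/(9-1)
= 112/8 = 14

d = 14


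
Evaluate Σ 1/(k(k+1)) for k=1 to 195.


1/(k(k+1)) = 1/k - 1/(k+1) (partial fractions)
Telescoping: Σ = 1 - 1/196 = 195/196

Sum = 195/196


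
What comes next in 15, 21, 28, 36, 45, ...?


Pattern: triangular numbers: n(n+1)/2
Terms: 15, 21, 28, 36, 45
Next term = 55

Next term = 55


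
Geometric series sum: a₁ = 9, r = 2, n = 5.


Sₙ = 9×(2^5 - 1)/(2 - 1)
= 9×(32 - 1)/1
= 9×31/1
= 279

S_5 = 279


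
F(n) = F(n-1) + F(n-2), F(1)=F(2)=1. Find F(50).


Fibonacci sequence: 1, 1, 2, 3, 5, 8, 13, 21, 34, 55, 89, ...
F(50) = 12586269025

F(50) = 12586269025


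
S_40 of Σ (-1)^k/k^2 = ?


S = -1 + 1/4 - 1/9 + 1/16 - 1/25 + 1/36 - 1/49 + 1/64 ± ...
= -0.8222
(Full series converges to -π²/12 ≈ -0.8225)

S_40 = -0.8222


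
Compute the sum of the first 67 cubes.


n(n+1)/2 = 67×68/2 = 2278
Σk³ = 2278² = 5189284

Σk³ = 5189284


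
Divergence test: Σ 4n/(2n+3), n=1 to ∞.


lim(n→∞) 4n/(2n+3) = 4/2 = 2  (divide numerator and denominator by n)
lim aₙ = 2 ≠ 0 → series DIVERGES

Diverges (lim aₙ = 2 ≠ 0)


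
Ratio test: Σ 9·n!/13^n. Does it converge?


aₙ = 9·n!/13^n
a_{n+1}/aₙ = (n+1)!/13^(n+1) × 13^n/n!  (constant 9 cancels)
= (n+1)/13
L = lim(n→∞) (n+1)/13 = ∞
L > 1 → series DIVERGES

Diverges (ratio test: L = ∞ > 1)


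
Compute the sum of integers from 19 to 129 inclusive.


Σₖ₌19^129 k = Σₖ₌₁^129 k − Σₖ₌₁^18 k
= 129·130/2 − 18·19/2
= 8385 − 171 = 8214

Σk = 8214


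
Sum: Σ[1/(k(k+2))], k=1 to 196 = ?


1/(k(k+2)) = (1/2)·(1/k - 1/(k+2)) (partial fractions)
Telescoping: Σ = (1/2)·(1 + 1/2 - 1/197 - 1/198) = 29057/39006

Sum = 29057/39006


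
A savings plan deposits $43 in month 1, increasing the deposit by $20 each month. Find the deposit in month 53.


aₙ = a₁ + (n-1)d
= 43 + (53-1)×20
= 43 + 1040
= 1083

a_53 = 1083


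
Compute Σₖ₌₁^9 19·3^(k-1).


Sₙ = 19×(3^9 - 1)/(3 - 1)
= 19×(19683 - 1)/2
= 19×19682/2
= 186979

S_9 = 186979


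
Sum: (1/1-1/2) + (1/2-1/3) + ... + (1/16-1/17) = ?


Telescoping: adjacent terms cancel.
= 1/1 - 1/17
= 1 - 1/17 = 16/17

Sum = 16/17


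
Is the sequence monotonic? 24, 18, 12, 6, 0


Differences: -6, -6, -6, -6
All differences < 0 → strictly DECREASING

Monotonically decreasing


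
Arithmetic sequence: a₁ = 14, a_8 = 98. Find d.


d = (aₙ - a₁)/(n-1)
= (98 - 14)/(8-1)
= 84/7 = 12

d = 12


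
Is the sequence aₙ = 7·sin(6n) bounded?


For all n, -1 ≤ sin(6n) ≤ 1, so -7 ≤ 7·sin(6n) ≤ 7
Lower bound: -7, Upper bound: 7
The sequence IS bounded

Bounded (-7 ≤ aₙ ≤ 7)


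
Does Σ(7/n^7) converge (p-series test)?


p-series test: Σ c/n^p converges if p > 1, diverges if p ≤ 1 (constant c > 0 doesn't affect convergence).
p = 7
7 > 1 → CONVERGES

Converges (p = 7 > 1)


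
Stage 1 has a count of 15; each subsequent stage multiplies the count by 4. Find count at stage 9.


aₙ = a₁·r^(n-1)
= 15×4^8
= 15×65536
= 983040

a_9 = 983040


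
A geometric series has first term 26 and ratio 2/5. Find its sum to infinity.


S∞ = a₁/(1-r) = 26/(1 - 2/5)
= 26/(3/5)
= 130/3

S∞ = 130/3


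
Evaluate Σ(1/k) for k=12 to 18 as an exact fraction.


Σₖ₌12^18 1/k = 1/12 + 1/13 + 1/14 + 1/15 + 1/16 + 1/17 + 1/18
= 529331/1113840
≈ 0.4752

Sum = 529331/1113840 ≈ 0.4752


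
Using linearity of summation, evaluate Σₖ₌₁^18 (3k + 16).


Σ(3k+16) = 3·Σk + 16·n
= 3·171 + 16·18
= 513 + 288 = 801

Σ = 801


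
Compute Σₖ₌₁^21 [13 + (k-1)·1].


aₙ = 13 + (21-1)×1 = 33
Sₙ = n(a₁+aₙ)/2 = 21×(13+33)/2
= 21×46/2 = 483

S_21 = 483


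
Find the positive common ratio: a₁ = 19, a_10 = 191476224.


r^(n-1) = aₙ/a₁
r^9 = 191476224/19 = 10077696
r = 10077696^(1/9)
= 6

r = 6


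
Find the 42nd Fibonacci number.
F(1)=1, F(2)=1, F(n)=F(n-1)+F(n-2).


Fibonacci sequence: 1, 1, 2, 3, 5, 8, 13, 21, 34, 55, 89, ...
F(42) = 267914296

F(42) = 267914296


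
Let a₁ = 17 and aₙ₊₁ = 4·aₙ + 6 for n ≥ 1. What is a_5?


Computing step by step:
a_1 = 17
a_2 = 74
a_3 = 302
a_4 = 1214
a_5 = 4862


a_5 = 4862


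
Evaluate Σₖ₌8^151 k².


Σₖ₌8^151 k² = Σₖ₌₁^151 k² − Σₖ₌₁^7 k²
= 151·152·303/6 − 7·8·15/6
= 1159076 − 140 = 1158936

Σk² = 1158936


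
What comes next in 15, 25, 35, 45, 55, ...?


Pattern: arithmetic (d=10)
Terms: 15, 25, 35, 45, 55
Next term = 65

Next term = 65


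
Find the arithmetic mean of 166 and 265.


AM = (166 + 265)/2 = 431/2 = 215.5

AM = 215.5


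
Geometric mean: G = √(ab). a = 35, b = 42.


GM = √(35×42) = √1470 = 38.3406

GM = 38.3406


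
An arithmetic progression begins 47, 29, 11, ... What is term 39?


aₙ = a₁ + (n-1)d
= 47 + (39-1)×-18
= 47 - 684
= -637

a_39 = -637


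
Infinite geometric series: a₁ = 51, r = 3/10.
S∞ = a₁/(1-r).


S∞ = a₁/(1-r) = 51/(1 - 3/10)
= 51/(7/10)
= 510/7

S∞ = 510/7


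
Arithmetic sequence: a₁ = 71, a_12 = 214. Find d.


d = (aₙ - a₁)/(n-1)
= (214 - 71)/(12-1)
= 143/11 = 13

d = 13


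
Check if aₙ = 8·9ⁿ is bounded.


aₙ = 8·9ⁿ → as n→∞, aₙ→∞ (since base 9 > 1)
No finite upper bound exists
The sequence is UNBOUNDED

Unbounded (aₙ → ∞ as n → ∞)


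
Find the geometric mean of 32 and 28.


GM = √(32×28) = √896 = 29.9333

GM = 29.9333


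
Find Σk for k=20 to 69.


Σₖ₌20^69 k = Σₖ₌₁^69 k − Σₖ₌₁^19 k
= 69·70/2 − 19·20/2
= 2415 − 190 = 2225

Σk = 2225


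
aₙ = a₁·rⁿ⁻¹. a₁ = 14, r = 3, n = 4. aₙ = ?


aₙ = a₁·r^(n-1)
= 14×3^3
= 14×27
= 378

a_4 = 378


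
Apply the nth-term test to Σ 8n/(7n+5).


lim(n→∞) 8n/(7n+5) = 8/7 = 8/7  (divide numerator and denominator by n)
lim aₙ = 8/7 ≠ 0 → series DIVERGES

Diverges (lim aₙ = 8/7 ≠ 0)


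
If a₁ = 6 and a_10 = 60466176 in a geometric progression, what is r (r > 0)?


r^(n-1) = aₙ/a₁
r^9 = 60466176/6 = 10077696
r = 10077696^(1/9)
= 6

r = 6


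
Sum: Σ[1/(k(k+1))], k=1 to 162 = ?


1/(k(k+1)) = 1/k - 1/(k+1) (partial fractions)
Telescoping: Σ = 1 - 1/163 = 162/163

Sum = 162/163


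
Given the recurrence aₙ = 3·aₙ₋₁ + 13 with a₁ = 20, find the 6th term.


Computing step by step:
a_1 = 20
a_2 = 73
a_3 = 232
a_4 = 709
a_5 = 2140
a_6 = 6433


a_6 = 6433


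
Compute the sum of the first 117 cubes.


n(n+1)/2 = 117×118/2 = 6903
Σk³ = 6903² = 47651409

Σk³ = 47651409


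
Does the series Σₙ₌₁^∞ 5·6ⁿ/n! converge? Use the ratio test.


aₙ = 5·6^n/n!
a_{n+1}/aₙ = 6^(n+1)/(n+1)! × n!/6^n  (constant 5 cancels)
= 6/(n+1)
L = lim(n→∞) 6/(n+1) = 0
L < 1 → series CONVERGES

Converges (ratio test: L = 0 < 1)


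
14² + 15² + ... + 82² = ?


Σₖ₌14^82 k² = Σₖ₌₁^82 k² − Σₖ₌₁^13 k²
= 82·83·165/6 − 13·14·27/6
= 187165 − 819 = 186346

Σk² = 186346


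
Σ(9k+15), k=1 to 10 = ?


Σ(9k+15) = 9·Σk + 15·n
= 9·55 + 15·10
= 495 + 150 = 645

Σ = 645


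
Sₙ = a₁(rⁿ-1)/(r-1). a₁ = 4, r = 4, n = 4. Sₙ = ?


Sₙ = 4×(4^4 - 1)/(4 - 1)
= 4×(256 - 1)/3
= 4×255/3
= 340

S_4 = 340


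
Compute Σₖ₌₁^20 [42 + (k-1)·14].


aₙ = 42 + (20-1)×14 = 308
Sₙ = n(a₁+aₙ)/2 = 20×(42+308)/2
= 20×350/2 = 3500

S_20 = 3500


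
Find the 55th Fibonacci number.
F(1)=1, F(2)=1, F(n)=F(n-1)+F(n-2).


Fibonacci sequence: 1, 1, 2, 3, 5, 8, 13, 21, 34, 55, 89, ...
F(55) = 139583862445

F(55) = 139583862445


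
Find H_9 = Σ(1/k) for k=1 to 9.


H_9 = 1/1 + 1/2 + 1/3 + 1/4 + 1/5 + 1/6 + 1/7 + 1/8 + 1/9
= 7129/2520
≈ 2.829

H_9 = 7129/2520 ≈ 2.829


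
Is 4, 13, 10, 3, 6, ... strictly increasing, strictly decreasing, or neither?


Differences: 9, -3, -7, 3
Difference at position 1 is +9 (> 0) but position 2 is -3 (< 0) — sequence both rises and falls
→ NOT monotonic

Not monotonic


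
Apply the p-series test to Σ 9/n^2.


p-series test: Σ c/n^p converges if p > 1, diverges if p ≤ 1 (constant c > 0 doesn't affect convergence).
p = 2
2 > 1 → CONVERGES

Converges (p = 2 > 1)


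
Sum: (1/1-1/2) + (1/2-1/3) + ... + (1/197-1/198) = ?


Telescoping: adjacent terms cancel.
= 1/1 - 1/198
= 1 - 1/198 = 197/198

Sum = 197/198


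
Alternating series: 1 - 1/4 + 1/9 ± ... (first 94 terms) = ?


S = 1 - 1/4 + 1/9 - 1/16 + 1/25 - 1/36 + 1/49 - 1/64 ± ...
= 0.8224
(Full series converges to +π²/12 ≈ +0.8225)

S_94 = 0.8224


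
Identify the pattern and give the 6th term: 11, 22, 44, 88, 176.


Pattern: geometric (r=2)
Terms: 11, 22, 44, 88, 176
Next term = 352

Next term = 352


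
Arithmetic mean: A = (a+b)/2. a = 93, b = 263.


AM = (93 + 263)/2 = 356/2 = 178

AM = 178


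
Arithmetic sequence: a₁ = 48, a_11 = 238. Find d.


d = (aₙ - a₁)/(n-1)
= (238 - 48)/(11-1)
= 190/10 = 19

d = 19


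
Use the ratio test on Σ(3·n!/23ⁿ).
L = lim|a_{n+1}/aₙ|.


aₙ = 3·n!/23^n
a_{n+1}/aₙ = (n+1)!/23^(n+1) × 23^n/n!  (constant 3 cancels)
= (n+1)/23
L = lim(n→∞) (n+1)/23 = ∞
L > 1 → series DIVERGES

Diverges (ratio test: L = ∞ > 1)


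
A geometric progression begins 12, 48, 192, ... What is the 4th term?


aₙ = a₁·r^(n-1)
= 12×4^3
= 12×64
= 768

a_4 = 768


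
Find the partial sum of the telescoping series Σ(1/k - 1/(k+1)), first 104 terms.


Telescoping: adjacent terms cancel.
= 1/1 - 1/105
= 1 - 1/105 = 104/105

Sum = 104/105


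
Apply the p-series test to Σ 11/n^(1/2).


p-series test: Σ c/n^p converges if p > 1, diverges if p ≤ 1 (constant c > 0 doesn't affect convergence).
p = 1/2
1/2 ≤ 1 → DIVERGES

Diverges (p = 1/2 ≤ 1)


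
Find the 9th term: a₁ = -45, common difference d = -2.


aₙ = a₁ + (n-1)d
= -45 + (9-1)×-2
= -45 - 16
= -61

a_9 = -61


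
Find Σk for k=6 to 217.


Σₖ₌6^217 k = Σₖ₌₁^217 k − Σₖ₌₁^5 k
= 217·218/2 − 5·6/2
= 23653 − 15 = 23638

Σk = 23638


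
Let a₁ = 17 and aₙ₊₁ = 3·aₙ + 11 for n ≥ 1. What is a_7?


Computing step by step:
a_1 = 17
a_2 = 62
a_3 = 197
a_4 = 602
a_5 = 1817
a_6 = 5462
a_7 = 16397


a_7 = 16397


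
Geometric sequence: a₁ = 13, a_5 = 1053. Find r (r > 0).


r^(n-1) = aₙ/a₁
r^4 = 1053/13 = 81
r = 81^(1/4)
= ±3; taking r > 0 gives r = 3

r = 3


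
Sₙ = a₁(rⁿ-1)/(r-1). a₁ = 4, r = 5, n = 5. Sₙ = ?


Sₙ = 4×(5^5 - 1)/(5 - 1)
= 4×(3125 - 1)/4
= 4×3124/4
= 3124

S_5 = 3124


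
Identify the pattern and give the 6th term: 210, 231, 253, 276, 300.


Pattern: triangular numbers: n(n+1)/2
Terms: 210, 231, 253, 276, 300
Next term = 325

Next term = 325


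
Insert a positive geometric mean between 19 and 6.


GM = √(19×6) = √114 = 10.6771

GM = 10.6771


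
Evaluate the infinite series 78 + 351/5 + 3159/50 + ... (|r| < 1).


S∞ = a₁/(1-r) = 78/(1 - 9/10)
= 78/(1/10)
= 780

S∞ = 780


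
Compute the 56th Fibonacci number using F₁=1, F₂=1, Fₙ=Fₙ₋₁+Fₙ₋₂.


Fibonacci sequence: 1, 1, 2, 3, 5, 8, 13, 21, 34, 55, 89, ...
F(56) = 225851433717

F(56) = 225851433717


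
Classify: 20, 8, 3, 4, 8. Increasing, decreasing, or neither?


Differences: -12, -5, 1, 4
Difference at position 3 is +1 (> 0) but position 1 is -12 (< 0) — sequence both rises and falls
→ NOT monotonic

Not monotonic


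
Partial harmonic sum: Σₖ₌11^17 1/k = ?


Σₖ₌11^17 1/k = 1/11 + 1/12 + 1/13 + 1/14 + 1/15 + 1/16 + 1/17
= 695089/1361360
≈ 0.5106

Sum = 695089/1361360 ≈ 0.5106


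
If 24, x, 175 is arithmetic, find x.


AM = (24 + 175)/2 = 199/2 = 99.5

AM = 99.5


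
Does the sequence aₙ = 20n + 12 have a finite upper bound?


aₙ = 20n + 12 → as n→∞, aₙ→∞
No finite upper bound exists
The sequence is UNBOUNDED

Unbounded (aₙ → ∞ as n → ∞)


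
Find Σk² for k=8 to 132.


Σₖ₌8^132 k² = Σₖ₌₁^132 k² − Σₖ₌₁^7 k²
= 132·133·265/6 − 7·8·15/6
= 775390 − 140 = 775250

Σk² = 775250


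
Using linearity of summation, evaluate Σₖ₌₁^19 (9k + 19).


Σ(9k+19) = 9·Σk + 19·n
= 9·190 + 19·19
= 1710 + 361 = 2071

Σ = 2071


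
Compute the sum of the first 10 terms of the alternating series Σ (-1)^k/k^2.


S = -1 + 1/4 - 1/9 + 1/16 - 1/25 + 1/36 - 1/49 + 1/64 ± ...
= -0.818
(Full series converges to -π²/12 ≈ -0.8225)

S_10 = -0.818


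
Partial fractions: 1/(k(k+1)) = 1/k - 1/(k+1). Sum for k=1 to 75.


1/(k(k+1)) = 1/k - 1/(k+1) (partial fractions)
Telescoping: Σ = 1 - 1/76 = 75/76

Sum = 75/76


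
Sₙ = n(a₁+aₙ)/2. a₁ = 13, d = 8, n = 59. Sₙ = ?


aₙ = 13 + (59-1)×8 = 477
Sₙ = n(a₁+aₙ)/2 = 59×(13+477)/2
= 59×490/2 = 14455

S_59 = 14455


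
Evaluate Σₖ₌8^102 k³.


Σₖ₌8^102 k³ = [102·103/2]² − [7·8/2]²
= 27594009 − 784 = 27593225

Σk³ = 27593225


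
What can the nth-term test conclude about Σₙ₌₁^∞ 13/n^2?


lim(n→∞) 13/n^2 = 0
lim aₙ = 0 → nth-term test is INCONCLUSIVE
(Need other tests; this is actually a convergent p-series with p=2 > 1)

Inconclusive (lim aₙ = 0; need another test)


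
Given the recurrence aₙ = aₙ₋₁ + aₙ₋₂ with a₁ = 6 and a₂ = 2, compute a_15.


Computing iteratively: 6, 2, 8, 10, 18, 28, 46, 74, 120, 194, 314, 508, ...
a_15 = 2152

a_15 = 2152


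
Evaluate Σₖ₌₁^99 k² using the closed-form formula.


n = 99
n(n+1)(2n+1)/6 = 99×100×199/6
= 1970100/6 = 328350

Σk² = 328350


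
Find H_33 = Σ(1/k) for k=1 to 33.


H_33 = 1/1 + 1/2 + 1/3 + ... + 1/33
= 53676090078349/13127595717600
≈ 4.0888

H_33 = 53676090078349/13127595717600 ≈ 4.0888


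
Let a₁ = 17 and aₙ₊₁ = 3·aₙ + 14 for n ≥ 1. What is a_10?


Computing step by step:
a_1 = 17
a_2 = 65
a_3 = 209
a_4 = 641
a_5 = 1937
a_6 = 5825
a_7 = 17489
a_8 = 52481
a_9 = 157457
a_10 = 472385


a_10 = 472385


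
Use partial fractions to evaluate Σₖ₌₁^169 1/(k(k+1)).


1/(k(k+1)) = 1/k - 1/(k+1) (partial fractions)
Telescoping: Σ = 1 - 1/170 = 169/170

Sum = 169/170


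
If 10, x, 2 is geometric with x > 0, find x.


GM = √(10×2) = √20 = 4.4721

GM = 4.4721


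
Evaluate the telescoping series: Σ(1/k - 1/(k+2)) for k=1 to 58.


Telescoping with gap 2: two head and two tail terms survive.
= (1 + 1/2) - (1/59 + 1/60)
= 3/2 - 1/59 - 1/60 = 5191/3540

Sum = 5191/3540


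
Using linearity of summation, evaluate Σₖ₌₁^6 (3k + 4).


Σ(3k+4) = 3·Σk + 4·n
= 3·21 + 4·6
= 63 + 24 = 87

Σ = 87


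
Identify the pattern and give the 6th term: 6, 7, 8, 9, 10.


Pattern: arithmetic (d=1)
Terms: 6, 7, 8, 9, 10
Next term = 11

Next term = 11


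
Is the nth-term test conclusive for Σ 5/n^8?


lim(n→∞) 5/n^8 = 0
lim aₙ = 0 → nth-term test is INCONCLUSIVE
(Need other tests; this is actually a convergent p-series with p=8 > 1)

Inconclusive (lim aₙ = 0; need another test)


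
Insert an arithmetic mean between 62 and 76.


AM = (62 + 76)/2 = 138/2 = 69

AM = 69


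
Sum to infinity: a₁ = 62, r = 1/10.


S∞ = a₁/(1-r) = 62/(1 - 1/10)
= 62/(9/10)
= 620/9

S∞ = 620/9


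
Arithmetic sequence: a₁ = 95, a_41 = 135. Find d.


d = (aₙ - a₁)/(n-1)
= (135 - 95)/(41-1)
= 40/40 = 1

d = 1


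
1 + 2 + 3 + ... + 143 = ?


n(n+1)/2 = 143×144/2 = 20592/2 = 10296

Σk = 10296


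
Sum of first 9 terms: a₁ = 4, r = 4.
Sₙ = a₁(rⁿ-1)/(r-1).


Sₙ = 4×(4^9 - 1)/(4 - 1)
= 4×(262144 - 1)/3
= 4×262143/3
= 349524

S_9 = 349524


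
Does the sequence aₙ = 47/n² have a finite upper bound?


a₁ = 47, a₂ = 47/4, a₃ = 47/9, ...
0 < aₙ ≤ 47 for all n ≥ 1
The sequence IS bounded

Bounded (0 < aₙ ≤ 47)


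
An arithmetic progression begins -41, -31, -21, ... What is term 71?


aₙ = a₁ + (n-1)d
= -41 + (71-1)×10
= -41 + 700
= 659

a_71 = 659


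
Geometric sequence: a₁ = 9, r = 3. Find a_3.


aₙ = a₁·r^(n-1)
= 9×3^2
= 9×9
= 81

a_3 = 81


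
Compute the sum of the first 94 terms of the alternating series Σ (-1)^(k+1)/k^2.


S = 1 - 1/4 + 1/9 - 1/16 + 1/25 - 1/36 + 1/49 - 1/64 ± ...
= 0.8224
(Full series converges to +π²/12 ≈ +0.8225)

S_94 = 0.8224


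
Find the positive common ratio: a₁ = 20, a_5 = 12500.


r^(n-1) = aₙ/a₁
r^4 = 12500/20 = 625
r = 625^(1/4)
= ±5; taking r > 0 gives r = 5

r = 5


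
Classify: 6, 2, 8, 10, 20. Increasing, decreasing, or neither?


Differences: -4, 6, 2, 10
Difference at position 2 is +6 (> 0) but position 1 is -4 (< 0) — sequence both rises and falls
→ NOT monotonic

Not monotonic


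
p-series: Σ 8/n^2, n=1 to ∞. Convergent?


p-series test: Σ c/n^p converges if p > 1, diverges if p ≤ 1 (constant c > 0 doesn't affect convergence).
p = 2
2 > 1 → CONVERGES

Converges (p = 2 > 1)


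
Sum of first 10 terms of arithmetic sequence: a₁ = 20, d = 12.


aₙ = 20 + (10-1)×12 = 128
Sₙ = n(a₁+aₙ)/2 = 10×(20+128)/2
= 10×148/2 = 740

S_10 = 740


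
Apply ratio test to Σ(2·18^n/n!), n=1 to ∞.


aₙ = 2·18^n/n!
a_{n+1}/aₙ = 18^(n+1)/(n+1)! × n!/18^n  (constant 2 cancels)
= 18/(n+1)
L = lim(n→∞) 18/(n+1) = 0
L < 1 → series CONVERGES

Converges (ratio test: L = 0 < 1)


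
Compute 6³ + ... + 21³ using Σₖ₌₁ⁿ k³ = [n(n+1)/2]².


Σₖ₌6^21 k³ = [21·22/2]² − [5·6/2]²
= 53361 − 225 = 53136

Σk³ = 53136


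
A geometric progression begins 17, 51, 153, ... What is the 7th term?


aₙ = a₁·r^(n-1)
= 17×3^6
= 17×729
= 12393

a_7 = 12393


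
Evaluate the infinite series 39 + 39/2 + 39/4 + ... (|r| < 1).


S∞ = a₁/(1-r) = 39/(1 - 1/2)
= 39/(1/2)
= 78

S∞ = 78


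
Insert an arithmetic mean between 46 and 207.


AM = (46 + 207)/2 = 253/2 = 126.5

AM = 126.5


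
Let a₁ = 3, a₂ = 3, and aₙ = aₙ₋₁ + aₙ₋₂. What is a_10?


Computing iteratively: 3, 3, 6, 9, 15, 24, 39, 63, 102, 165
a_10 = 165

a_10 = 165


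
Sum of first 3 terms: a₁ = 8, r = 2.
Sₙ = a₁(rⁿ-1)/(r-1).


Sₙ = 8×(2^3 - 1)/(2 - 1)
= 8×(8 - 1)/1
= 8×7/1
= 56

S_3 = 56


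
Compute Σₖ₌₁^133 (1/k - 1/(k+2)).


Telescoping with gap 2: two head and two tail terms survive.
= (1 + 1/2) - (1/134 + 1/135)
= 3/2 - 1/134 - 1/135 = 13433/9045

Sum = 13433/9045


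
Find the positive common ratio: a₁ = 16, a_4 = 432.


r^(n-1) = aₙ/a₁
r^3 = 432/16 = 27
r = 27^(1/3)
= 3

r = 3


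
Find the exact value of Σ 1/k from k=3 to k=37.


Σₖ₌3^37 1/k = 1/3 + 1/4 + 1/5 + ... + 1/37
= 1312217274475033/485721041551200
≈ 2.7016

Sum = 1312217274475033/485721041551200 ≈ 2.7016


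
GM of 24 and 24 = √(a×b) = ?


GM = √(24×24) = √576 = 24

GM = 24


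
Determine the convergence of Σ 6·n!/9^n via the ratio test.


aₙ = 6·n!/9^n
a_{n+1}/aₙ = (n+1)!/9^(n+1) × 9^n/n!  (constant 6 cancels)
= (n+1)/9
L = lim(n→∞) (n+1)/9 = ∞
L > 1 → series DIVERGES

Diverges (ratio test: L = ∞ > 1)


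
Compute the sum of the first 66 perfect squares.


n = 66
n(n+1)(2n+1)/6 = 66×67×133/6
= 588126/6 = 98021

Σk² = 98021


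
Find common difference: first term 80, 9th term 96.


d = (aₙ - a₁)/(n-1)
= (96 - 80)/(9-1)
= 16/8 = 2

d = 2


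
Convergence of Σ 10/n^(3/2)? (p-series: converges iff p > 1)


p-series test: Σ c/n^p converges if p > 1, diverges if p ≤ 1 (constant c > 0 doesn't affect convergence).
p = 3/2
3/2 > 1 → CONVERGES

Converges (p = 3/2 > 1)


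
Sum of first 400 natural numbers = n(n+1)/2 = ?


n(n+1)/2 = 400×401/2 = 160400/2 = 80200

Σk = 80200


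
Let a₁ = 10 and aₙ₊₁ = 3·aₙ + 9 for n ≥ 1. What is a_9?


Computing step by step:
a_1 = 10
a_2 = 39
a_3 = 126
a_4 = 387
a_5 = 1170
a_6 = 3519
a_7 = 10566
a_8 = 31707
a_9 = 95130


a_9 = 95130


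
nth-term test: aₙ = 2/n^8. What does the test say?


lim(n→∞) 2/n^8 = 0
lim aₙ = 0 → nth-term test is INCONCLUSIVE
(Need other tests; this is actually a convergent p-series with p=8 > 1)

Inconclusive (lim aₙ = 0; need another test)


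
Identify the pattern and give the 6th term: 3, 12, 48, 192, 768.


Pattern: geometric (r=4)
Terms: 3, 12, 48, 192, 768
Next term = 3072

Next term = 3072


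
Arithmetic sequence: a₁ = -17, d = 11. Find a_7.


aₙ = a₁ + (n-1)d
= -17 + (7-1)×11
= -17 + 66
= 49

a_7 = 49


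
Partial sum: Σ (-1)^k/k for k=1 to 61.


S = -1 + 1/2 - 1/3 + 1/4 - 1/5 + 1/6 - 1/7 + 1/8 ± ...
= -0.7013
(Full series converges to -ln(2) ≈ -0.6931)

S_61 = -0.7013


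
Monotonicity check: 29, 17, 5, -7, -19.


Differences: -12, -12, -12, -12
All differences < 0 → strictly DECREASING

Monotonically decreasing


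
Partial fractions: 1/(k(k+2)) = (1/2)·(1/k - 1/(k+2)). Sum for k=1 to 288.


1/(k(k+2)) = (1/2)·(1/k - 1/(k+2)) (partial fractions)
Telescoping: Σ = (1/2)·(1 + 1/2 - 1/289 - 1/290) = 31284/41905

Sum = 31284/41905


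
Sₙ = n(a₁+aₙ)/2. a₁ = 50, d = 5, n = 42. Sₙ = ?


aₙ = 50 + (42-1)×5 = 255
Sₙ = n(a₁+aₙ)/2 = 42×(50+255)/2
= 42×305/2 = 6405

S_42 = 6405


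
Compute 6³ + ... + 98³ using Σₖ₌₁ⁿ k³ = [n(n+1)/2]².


Σₖ₌6^98 k³ = [98·99/2]² − [5·6/2]²
= 23532201 − 225 = 23531976

Σk³ = 23531976


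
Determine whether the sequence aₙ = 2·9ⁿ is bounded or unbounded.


aₙ = 2·9ⁿ → as n→∞, aₙ→∞ (since base 9 > 1)
No finite upper bound exists
The sequence is UNBOUNDED

Unbounded (aₙ → ∞ as n → ∞)


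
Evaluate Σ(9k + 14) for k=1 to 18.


Σ(9k+14) = 9·Σk + 14·n
= 9·171 + 14·18
= 1539 + 252 = 1791

Σ = 1791


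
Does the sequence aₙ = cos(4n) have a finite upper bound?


For all n, -1 ≤ cos(4n) ≤ 1, so -1 ≤ cos(4n) ≤ 1
Lower bound: -1, Upper bound: 1
The sequence IS bounded

Bounded (-1 ≤ aₙ ≤ 1)


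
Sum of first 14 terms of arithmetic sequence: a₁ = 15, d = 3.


aₙ = 15 + (14-1)×3 = 54
Sₙ = n(a₁+aₙ)/2 = 14×(15+54)/2
= 14×69/2 = 483

S_14 = 483


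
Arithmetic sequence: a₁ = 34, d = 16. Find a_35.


aₙ = a₁ + (n-1)d
= 34 + (35-1)×16
= 34 + 544
= 578

a_35 = 578


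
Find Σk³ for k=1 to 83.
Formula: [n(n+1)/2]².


n(n+1)/2 = 83×84/2 = 3486
Σk³ = 3486² = 12152196

Σk³ = 12152196


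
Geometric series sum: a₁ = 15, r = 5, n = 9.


Sₙ = 15×(5^9 - 1)/(5 - 1)
= 15×(1953125 - 1)/4
= 15×1953124/4
= 7324215

S_9 = 7324215


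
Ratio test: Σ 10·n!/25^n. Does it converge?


aₙ = 10·n!/25^n
a_{n+1}/aₙ = (n+1)!/25^(n+1) × 25^n/n!  (constant 10 cancels)
= (n+1)/25
L = lim(n→∞) (n+1)/25 = ∞
L > 1 → series DIVERGES

Diverges (ratio test: L = ∞ > 1)


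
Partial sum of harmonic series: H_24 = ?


H_24 = 1/1 + 1/2 + 1/3 + ... + 1/24
= 1347822955/356948592
≈ 3.776

H_24 = 1347822955/356948592 ≈ 3.776


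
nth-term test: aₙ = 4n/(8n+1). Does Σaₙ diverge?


lim(n→∞) 4n/(8n+1) = 4/8 = 1/2  (divide numerator and denominator by n)
lim aₙ = 1/2 ≠ 0 → series DIVERGES

Diverges (lim aₙ = 1/2 ≠ 0)


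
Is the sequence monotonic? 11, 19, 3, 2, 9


Differences: 8, -16, -1, 7
Difference at position 1 is +8 (> 0) but position 2 is -16 (< 0) — sequence both rises and falls
→ NOT monotonic

Not monotonic


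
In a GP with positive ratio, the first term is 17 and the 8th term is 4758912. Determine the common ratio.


r^(n-1) = aₙ/a₁
r^7 = 4758912/17 = 279936
r = 279936^(1/7)
= 6

r = 6


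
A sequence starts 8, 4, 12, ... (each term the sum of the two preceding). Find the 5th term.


Computing iteratively: 8, 4, 12, 16, 28
a_5 = 28

a_5 = 28


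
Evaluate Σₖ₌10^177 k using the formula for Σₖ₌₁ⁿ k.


Σₖ₌10^177 k = Σₖ₌₁^177 k − Σₖ₌₁^9 k
= 177·178/2 − 9·10/2
= 15753 − 45 = 15708

Σk = 15708


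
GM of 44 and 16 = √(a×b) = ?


GM = √(44×16) = √704 = 26.533

GM = 26.533


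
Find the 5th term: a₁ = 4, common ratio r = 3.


aₙ = a₁·r^(n-1)
= 4×3^4
= 4×81
= 324

a_5 = 324


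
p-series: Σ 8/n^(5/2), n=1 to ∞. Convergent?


p-series test: Σ c/n^p converges if p > 1, diverges if p ≤ 1 (constant c > 0 doesn't affect convergence).
p = 5/2
5/2 > 1 → CONVERGES

Converges (p = 5/2 > 1)


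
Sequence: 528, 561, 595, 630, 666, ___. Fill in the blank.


Pattern: triangular numbers: n(n+1)/2
Terms: 528, 561, 595, 630, 666
Next term = 703

Next term = 703


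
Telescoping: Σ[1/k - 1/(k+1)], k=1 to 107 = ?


Telescoping: adjacent terms cancel.
= 1/1 - 1/108
= 1 - 1/108 = 107/108

Sum = 107/108


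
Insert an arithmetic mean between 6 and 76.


AM = (6 + 76)/2 = 82/2 = 41

AM = 41


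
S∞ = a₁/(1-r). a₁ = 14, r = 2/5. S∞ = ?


S∞ = a₁/(1-r) = 14/(1 - 2/5)
= 14/(3/5)
= 70/3

S∞ = 70/3


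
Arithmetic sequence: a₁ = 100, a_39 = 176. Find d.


d = (aₙ - a₁)/(n-1)
= (176 - 100)/(39-1)
= 76/38 = 2

d = 2


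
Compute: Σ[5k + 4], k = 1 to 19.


Σ(5k+4) = 5·Σk + 4·n
= 5·190 + 4·19
= 950 + 76 = 1026

Σ = 1026


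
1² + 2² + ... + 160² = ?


n = 160
n(n+1)(2n+1)/6 = 160×161×321/6
= 8268960/6 = 1378160

Σk² = 1378160


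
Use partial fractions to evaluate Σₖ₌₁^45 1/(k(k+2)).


1/(k(k+2)) = (1/2)·(1/k - 1/(k+2)) (partial fractions)
Telescoping: Σ = (1/2)·(1 + 1/2 - 1/46 - 1/47) = 1575/2162

Sum = 1575/2162


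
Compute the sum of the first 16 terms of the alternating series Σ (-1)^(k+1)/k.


S = 1 - 1/2 + 1/3 - 1/4 + 1/5 - 1/6 + 1/7 - 1/8 ± ...
= 0.6629
(Full series converges to +ln(2) ≈ +0.6931)

S_16 = 0.6629


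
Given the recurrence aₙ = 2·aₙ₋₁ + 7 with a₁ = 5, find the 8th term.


Computing step by step:
a_1 = 5
a_2 = 17
a_3 = 41
a_4 = 89
a_5 = 185
a_6 = 377
a_7 = 761
a_8 = 1529


a_8 = 1529


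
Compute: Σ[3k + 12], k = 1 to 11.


Σ(3k+12) = 3·Σk + 12·n
= 3·66 + 12·11
= 198 + 132 = 330

Σ = 330


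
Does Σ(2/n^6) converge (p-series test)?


p-series test: Σ c/n^p converges if p > 1, diverges if p ≤ 1 (constant c > 0 doesn't affect convergence).
p = 6
6 > 1 → CONVERGES

Converges (p = 6 > 1)


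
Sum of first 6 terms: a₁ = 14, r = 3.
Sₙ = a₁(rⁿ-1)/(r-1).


Sₙ = 14×(3^6 - 1)/(3 - 1)
= 14×(729 - 1)/2
= 14×728/2
= 5096

S_6 = 5096


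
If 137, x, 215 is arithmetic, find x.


AM = (137 + 215)/2 = 352/2 = 176

AM = 176


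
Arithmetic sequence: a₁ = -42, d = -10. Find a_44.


aₙ = a₁ + (n-1)d
= -42 + (44-1)×-10
= -42 - 430
= -472

a_44 = -472


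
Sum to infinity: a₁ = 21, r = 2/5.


S∞ = a₁/(1-r) = 21/(1 - 2/5)
= 21/(3/5)
= 35

S∞ = 35


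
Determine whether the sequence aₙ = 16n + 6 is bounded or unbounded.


aₙ = 16n + 6 → as n→∞, aₙ→∞
No finite upper bound exists
The sequence is UNBOUNDED

Unbounded (aₙ → ∞ as n → ∞)


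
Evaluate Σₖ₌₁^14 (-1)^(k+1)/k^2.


S = 1 - 1/4 + 1/9 - 1/16 + 1/25 - 1/36 + 1/49 - 1/64 ± ...
= 0.8201
(Full series converges to +π²/12 ≈ +0.8225)

S_14 = 0.8201


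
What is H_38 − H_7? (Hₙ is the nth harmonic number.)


Σₖ₌8^38 1/k = 1/8 + 1/9 + 1/10 + ... + 1/38
= 113453671064599/69388720221600
≈ 1.635

Sum = 113453671064599/69388720221600 ≈ 1.635


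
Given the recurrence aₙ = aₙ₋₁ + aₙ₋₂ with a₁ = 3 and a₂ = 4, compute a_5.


Computing iteratively: 3, 4, 7, 11, 18
a_5 = 18

a_5 = 18


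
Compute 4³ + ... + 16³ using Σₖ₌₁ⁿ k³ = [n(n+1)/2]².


Σₖ₌4^16 k³ = [16·17/2]² − [3·4/2]²
= 18496 − 36 = 18460

Σk³ = 18460


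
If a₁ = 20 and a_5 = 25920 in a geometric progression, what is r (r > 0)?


r^(n-1) = aₙ/a₁
r^4 = 25920/20 = 1296
r = 1296^(1/4)
= ±6; taking r > 0 gives r = 6

r = 6


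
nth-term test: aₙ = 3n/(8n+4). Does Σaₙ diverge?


lim(n→∞) 3n/(8n+4) = 3/8 = 3/8  (divide numerator and denominator by n)
lim aₙ = 3/8 ≠ 0 → series DIVERGES

Diverges (lim aₙ = 3/8 ≠ 0)


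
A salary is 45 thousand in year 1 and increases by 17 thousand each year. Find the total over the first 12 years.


aₙ = 45 + (12-1)×17 = 232
Sₙ = n(a₁+aₙ)/2 = 12×(45+232)/2
= 12×277/2 = 1662

S_12 = 1662


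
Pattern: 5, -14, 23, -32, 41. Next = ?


Pattern: alternating sign, magnitude arithmetic (d=9)
Terms: 5, -14, 23, -32, 41
Next term = -50

Next term = -50


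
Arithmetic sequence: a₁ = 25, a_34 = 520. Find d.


d = (aₙ - a₁)/(n-1)
= (520 - 25)/(34-1)
= 495/33 = 15

d = 15


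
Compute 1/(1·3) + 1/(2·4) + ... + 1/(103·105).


1/(k(k+2)) = (1/2)·(1/k - 1/(k+2)) (partial fractions)
Telescoping: Σ = (1/2)·(1 + 1/2 - 1/104 - 1/105) = 16171/21840

Sum = 16171/21840


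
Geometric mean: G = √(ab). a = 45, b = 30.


GM = √(45×30) = √1350 = 36.7423

GM = 36.7423


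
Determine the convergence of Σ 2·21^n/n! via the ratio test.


aₙ = 2·21^n/n!
a_{n+1}/aₙ = 21^(n+1)/(n+1)! × n!/21^n  (constant 2 cancels)
= 21/(n+1)
L = lim(n→∞) 21/(n+1) = 0
L < 1 → series CONVERGES

Converges (ratio test: L = 0 < 1)


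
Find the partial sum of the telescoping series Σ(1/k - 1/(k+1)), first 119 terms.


Telescoping: adjacent terms cancel.
= 1/1 - 1/120
= 1 - 1/120 = 119/120

Sum = 119/120


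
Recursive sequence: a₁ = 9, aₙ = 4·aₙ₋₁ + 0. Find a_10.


Computing step by step:
a_1 = 9
a_2 = 36
a_3 = 144
a_4 = 576
a_5 = 2304
a_6 = 9216
a_7 = 36864
a_8 = 147456
a_9 = 589824
a_10 = 2359296


a_10 = 2359296


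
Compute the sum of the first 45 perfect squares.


n = 45
n(n+1)(2n+1)/6 = 45×46×91/6
= 188370/6 = 31395

Σk² = 31395


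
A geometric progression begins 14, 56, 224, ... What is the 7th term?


aₙ = a₁·r^(n-1)
= 14×4^6
= 14×4096
= 57344

a_7 = 57344


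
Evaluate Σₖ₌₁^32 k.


n(n+1)/2 = 32×33/2 = 1056/2 = 528

Σk = 528


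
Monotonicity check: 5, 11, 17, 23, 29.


Differences: 6, 6, 6, 6
All differences > 0 → strictly INCREASING

Monotonically increasing


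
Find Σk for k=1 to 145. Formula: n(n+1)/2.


n(n+1)/2 = 145×146/2 = 21170/2 = 10585

Σk = 10585


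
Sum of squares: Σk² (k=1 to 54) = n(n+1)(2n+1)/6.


n = 54
n(n+1)(2n+1)/6 = 54×55×109/6
= 323730/6 = 53955

Σk² = 53955


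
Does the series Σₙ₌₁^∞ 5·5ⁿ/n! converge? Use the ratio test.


aₙ = 5·5^n/n!
a_{n+1}/aₙ = 5^(n+1)/(n+1)! × n!/5^n  (constant 5 cancels)
= 5/(n+1)
L = lim(n→∞) 5/(n+1) = 0
L < 1 → series CONVERGES

Converges (ratio test: L = 0 < 1)


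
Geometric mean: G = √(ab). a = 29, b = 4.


GM = √(29×4) = √116 = 10.7703

GM = 10.7703


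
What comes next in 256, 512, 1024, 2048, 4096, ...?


Pattern: powers of 2: 2ⁿ
Terms: 256, 512, 1024, 2048, 4096
Next term = 8192

Next term = 8192


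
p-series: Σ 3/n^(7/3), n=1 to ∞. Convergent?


p-series test: Σ c/n^p converges if p > 1, diverges if p ≤ 1 (constant c > 0 doesn't affect convergence).
p = 7/3
7/3 > 1 → CONVERGES

Converges (p = 7/3 > 1)


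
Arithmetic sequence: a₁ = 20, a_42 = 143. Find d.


d = (aₙ - a₁)/(n-1)
= (143 - 20)/(42-1)
= 123/41 = 3

d = 3


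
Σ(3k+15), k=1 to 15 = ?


Σ(3k+15) = 3·Σk + 15·n
= 3·120 + 15·15
= 360 + 225 = 585

Σ = 585


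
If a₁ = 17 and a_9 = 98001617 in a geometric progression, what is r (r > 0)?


r^(n-1) = aₙ/a₁
r^8 = 98001617/17 = 5764801
r = 5764801^(1/8)
= ±7; taking r > 0 gives r = 7

r = 7


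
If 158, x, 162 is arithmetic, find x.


AM = (158 + 162)/2 = 320/2 = 160

AM = 160


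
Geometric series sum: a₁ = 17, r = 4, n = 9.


Sₙ = 17×(4^9 - 1)/(4 - 1)
= 17×(262144 - 1)/3
= 17×262143/3
= 1485477

S_9 = 1485477


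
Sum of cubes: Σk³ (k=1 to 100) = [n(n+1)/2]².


n(n+1)/2 = 100×101/2 = 5050
Σk³ = 5050² = 25502500

Σk³ = 25502500


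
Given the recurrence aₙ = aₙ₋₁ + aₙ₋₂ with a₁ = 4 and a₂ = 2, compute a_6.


Computing iteratively: 4, 2, 6, 8, 14, 22
a_6 = 22

a_6 = 22


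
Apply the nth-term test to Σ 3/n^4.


lim(n→∞) 3/n^4 = 0
lim aₙ = 0 → nth-term test is INCONCLUSIVE
(Need other tests; this is actually a convergent p-series with p=4 > 1)

Inconclusive (lim aₙ = 0; need another test)


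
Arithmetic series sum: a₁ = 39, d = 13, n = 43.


aₙ = 39 + (43-1)×13 = 585
Sₙ = n(a₁+aₙ)/2 = 43×(39+585)/2
= 43×624/2 = 13416

S_43 = 13416
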